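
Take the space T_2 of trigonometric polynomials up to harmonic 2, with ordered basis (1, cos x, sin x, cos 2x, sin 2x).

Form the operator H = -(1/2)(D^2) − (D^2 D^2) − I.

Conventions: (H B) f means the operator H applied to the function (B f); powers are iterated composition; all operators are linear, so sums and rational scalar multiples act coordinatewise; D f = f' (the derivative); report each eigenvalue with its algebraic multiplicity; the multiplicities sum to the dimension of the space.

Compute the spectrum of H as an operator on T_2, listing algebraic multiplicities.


image of 1: -1
image of cos x: -(3/2)cos x
image of sin x: -(3/2)sin x
image of cos 2x: -15cos 2x
image of sin 2x: -15sin 2x
the matrix is diagonal; its diagonal is (-1, -3/2, -3/2, -15, -15)
for a triangular matrix the eigenvalues are the diagonal entries, with algebraic multiplicity their repetition count

λ = -15 (multiplicity 2), λ = -3/2 (multiplicity 2), λ = -1 (multiplicity 1)


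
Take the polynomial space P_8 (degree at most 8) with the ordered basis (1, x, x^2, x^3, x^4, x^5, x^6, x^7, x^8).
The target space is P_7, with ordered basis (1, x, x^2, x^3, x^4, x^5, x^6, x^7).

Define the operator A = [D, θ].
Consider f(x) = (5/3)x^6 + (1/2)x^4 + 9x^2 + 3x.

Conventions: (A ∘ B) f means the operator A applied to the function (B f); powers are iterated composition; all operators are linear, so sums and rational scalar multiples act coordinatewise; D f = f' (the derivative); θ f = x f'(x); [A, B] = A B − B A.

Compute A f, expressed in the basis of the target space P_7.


θ f = 10x^6 + 2x^4 + 18x^2 + 3x
D θ f = 60x^5 + 8x^3 + 36x + 3
D f = 10x^5 + 2x^3 + 18x + 3
θ D f = 50x^5 + 6x^3 + 18x
[D, θ] f = 10x^5 + 2x^3 + 18x + 3

g(x) = 10x^5 + 2x^3 + 18x + 3


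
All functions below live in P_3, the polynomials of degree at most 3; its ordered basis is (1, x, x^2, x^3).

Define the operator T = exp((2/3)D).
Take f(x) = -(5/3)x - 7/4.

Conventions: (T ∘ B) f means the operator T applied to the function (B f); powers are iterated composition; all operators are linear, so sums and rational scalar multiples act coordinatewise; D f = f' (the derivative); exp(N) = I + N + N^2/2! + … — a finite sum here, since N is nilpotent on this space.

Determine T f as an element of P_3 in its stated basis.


the result is g(x) = -(5/3)x - 103/36

order-1 term: -10/9
the series for exp((2/3)D) f terminates at order 1
exp((2/3)D) f = -(5/3)x - 103/36


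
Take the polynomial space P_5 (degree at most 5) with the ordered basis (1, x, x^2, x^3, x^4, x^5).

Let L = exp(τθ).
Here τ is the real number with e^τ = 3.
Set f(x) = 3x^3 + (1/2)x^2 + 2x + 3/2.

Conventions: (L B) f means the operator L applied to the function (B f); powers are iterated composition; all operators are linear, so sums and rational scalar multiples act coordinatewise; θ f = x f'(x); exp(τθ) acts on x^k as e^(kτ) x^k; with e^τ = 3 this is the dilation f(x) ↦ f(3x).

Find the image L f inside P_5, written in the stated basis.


exp(τθ) x^k = e^(kτ) x^k; with e^τ = 3 this sends x^k to 3^k x^k
x ↦ 3 x
x^2 ↦ 9 x^2
x^3 ↦ 27 x^3
applying this coordinatewise to f: exp(τθ) f = 81x^3 + (9/2)x^2 + 6x + 3/2

the result is g(x) = 81x^3 + (9/2)x^2 + 6x + 3/2


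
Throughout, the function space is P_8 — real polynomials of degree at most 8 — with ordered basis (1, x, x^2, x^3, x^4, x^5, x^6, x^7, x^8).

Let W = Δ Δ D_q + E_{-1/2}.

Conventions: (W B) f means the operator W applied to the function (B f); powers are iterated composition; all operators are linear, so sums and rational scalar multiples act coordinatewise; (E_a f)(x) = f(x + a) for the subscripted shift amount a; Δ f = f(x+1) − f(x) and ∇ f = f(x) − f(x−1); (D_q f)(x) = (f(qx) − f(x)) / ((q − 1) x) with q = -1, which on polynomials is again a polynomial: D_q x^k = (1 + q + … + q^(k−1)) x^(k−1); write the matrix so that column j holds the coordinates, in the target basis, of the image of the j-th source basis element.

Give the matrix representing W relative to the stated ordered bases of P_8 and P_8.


image of 1: 1
image of x: x - 1/2
image of x^2: x^2 - x + 1/4
image of x^3: x^3 - (3/2)x^2 + (3/4)x + 15/8
image of x^4: x^4 - 2x^3 + (3/2)x^2 - (1/2)x + 1/16
image of x^5: x^5 - (5/2)x^4 + (5/2)x^3 + (43/4)x^2 + (389/16)x + 447/32
image of x^6: x^6 - 3x^5 + (15/4)x^4 - (5/2)x^3 + (15/16)x^2 - (3/16)x + 1/64
image of x^7: x^7 - (7/2)x^6 + (21/4)x^5 + (205/8)x^4 + (1955/16)x^3 + (6699/32)x^2 + (11527/64)x + 7935/128
image of x^8: x^8 - 4x^7 + 7x^6 - 7x^5 + (35/8)x^4 - (7/4)x^3 + (7/16)x^2 - (1/16)x + 1/256
each image's coordinates form column j of the matrix

the matrix is [[1, -1/2, 1/4, 15/8, 1/16, 447/32, 1/64, 7935/128, 1/256]; [0, 1, -1, 3/4, -1/2, 389/16, -3/16, 11527/64, -1/16]; [0, 0, 1, -3/2, 3/2, 43/4, 15/16, 6699/32, 7/16]; [0, 0, 0, 1, -2, 5/2, -5/2, 1955/16, -7/4]; [0, 0, 0, 0, 1, -5/2, 15/4, 205/8, 35/8]; [0, 0, 0, 0, 0, 1, -3, 21/4, -7]; [0, 0, 0, 0, 0, 0, 1, -7/2, 7]; [0, 0, 0, 0, 0, 0, 0, 1, -4]; [0, 0, 0, 0, 0, 0, 0, 0, 1]] (rows listed top to bottom)


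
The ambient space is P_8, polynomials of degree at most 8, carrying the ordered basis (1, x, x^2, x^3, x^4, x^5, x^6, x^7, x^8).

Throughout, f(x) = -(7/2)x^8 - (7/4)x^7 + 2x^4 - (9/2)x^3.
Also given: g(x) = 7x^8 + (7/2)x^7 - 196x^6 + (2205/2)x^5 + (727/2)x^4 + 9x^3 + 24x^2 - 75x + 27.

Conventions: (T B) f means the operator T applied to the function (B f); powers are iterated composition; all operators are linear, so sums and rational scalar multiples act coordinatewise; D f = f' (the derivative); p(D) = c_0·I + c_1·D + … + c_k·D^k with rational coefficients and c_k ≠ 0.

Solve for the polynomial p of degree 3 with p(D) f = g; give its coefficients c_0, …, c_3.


c_0 = -2, c_1 = 0, c_2 = 1, c_3 = -1

D^0 f = -(7/2)x^8 - (7/4)x^7 + 2x^4 - (9/2)x^3
D^1 f = -28x^7 - (49/4)x^6 + 8x^3 - (27/2)x^2
D^2 f = -196x^6 - (147/2)x^5 + 24x^2 - 27x
D^3 f = -1176x^5 - (735/2)x^4 + 48x - 27
matching coefficients of g against c_0 f + c_1 Df + … from the top degree down determines the c_i
solution: c_0 = -2, c_1 = 0, c_2 = 1, c_3 = -1


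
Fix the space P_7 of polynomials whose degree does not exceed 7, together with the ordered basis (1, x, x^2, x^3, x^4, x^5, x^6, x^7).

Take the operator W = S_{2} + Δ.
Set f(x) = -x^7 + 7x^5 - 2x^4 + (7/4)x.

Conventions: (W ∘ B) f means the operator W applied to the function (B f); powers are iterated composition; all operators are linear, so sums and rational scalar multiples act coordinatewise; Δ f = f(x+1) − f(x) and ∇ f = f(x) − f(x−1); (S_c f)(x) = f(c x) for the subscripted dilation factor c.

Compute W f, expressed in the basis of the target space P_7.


S_{2} f = -128x^7 + 224x^5 - 32x^4 + (7/2)x
Δ f = -7x^6 - 21x^5 + 27x^3 + 37x^2 + 20x + 23/4
(S_{2} + Δ) f = -128x^7 - 7x^6 + 203x^5 - 32x^4 + 27x^3 + 37x^2 + (47/2)x + 23/4

the result is g(x) = -128x^7 - 7x^6 + 203x^5 - 32x^4 + 27x^3 + 37x^2 + (47/2)x + 23/4


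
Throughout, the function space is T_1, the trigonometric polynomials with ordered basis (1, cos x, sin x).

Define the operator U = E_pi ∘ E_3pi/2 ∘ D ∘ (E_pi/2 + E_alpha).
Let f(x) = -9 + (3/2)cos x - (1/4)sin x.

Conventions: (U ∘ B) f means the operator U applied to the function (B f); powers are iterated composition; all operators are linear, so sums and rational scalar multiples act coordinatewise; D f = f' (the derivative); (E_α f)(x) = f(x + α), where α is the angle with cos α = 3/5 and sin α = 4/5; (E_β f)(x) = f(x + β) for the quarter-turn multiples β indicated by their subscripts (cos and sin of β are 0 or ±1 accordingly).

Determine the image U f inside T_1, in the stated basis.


E_pi/2 f = -9 - (1/4)cos x - (3/2)sin x
E_alpha f = -9 + (7/10)cos x - (27/20)sin x
(E_pi/2 + E_alpha) f = -18 + (9/20)cos x - (57/20)sin x
D (E_pi/2 + E_alpha) f = -(57/20)cos x - (9/20)sin x
E_3pi/2 D (E_pi/2 + E_alpha) f = (9/20)cos x - (57/20)sin x
E_pi (E_3pi/2 ∘ D) (E_pi/2 + E_alpha) f = -(9/20)cos x + (57/20)sin x

the image equals g(x) = -(9/20)cos x + (57/20)sin x


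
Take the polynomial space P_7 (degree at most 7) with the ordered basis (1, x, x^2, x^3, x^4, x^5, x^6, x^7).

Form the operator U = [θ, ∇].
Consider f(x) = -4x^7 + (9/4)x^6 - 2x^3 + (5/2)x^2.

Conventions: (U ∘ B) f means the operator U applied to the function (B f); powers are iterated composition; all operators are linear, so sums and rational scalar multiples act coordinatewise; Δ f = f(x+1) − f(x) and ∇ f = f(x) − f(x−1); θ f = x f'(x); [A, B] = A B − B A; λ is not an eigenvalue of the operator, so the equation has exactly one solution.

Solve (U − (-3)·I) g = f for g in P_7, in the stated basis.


g(x) = -(4/3)x^7 - (85/36)x^6 + (251/18)x^5 + (5/27)x^4 - (6349/81)x^3 + (9997/162)x^2 + (48959/486)x - 89431/1458

write g with unknown coordinates in the stated basis and equate coefficients in (U − (-3)·I) g = f
solving from the highest basis element down gives g = -(4/3)x^7 - (85/36)x^6 + (251/18)x^5 + (5/27)x^4 - (6349/81)x^3 + (9997/162)x^2 + (48959/486)x - 89431/1458
check: U g = (28/3)x^6 - (251/6)x^5 - (5/9)x^4 + (6295/27)x^3 - (4931/27)x^2 - (48959/162)x + 89431/486
so U g − (-3)·g = -4x^7 + (9/4)x^6 - 2x^3 + (5/2)x^2 = f ✓


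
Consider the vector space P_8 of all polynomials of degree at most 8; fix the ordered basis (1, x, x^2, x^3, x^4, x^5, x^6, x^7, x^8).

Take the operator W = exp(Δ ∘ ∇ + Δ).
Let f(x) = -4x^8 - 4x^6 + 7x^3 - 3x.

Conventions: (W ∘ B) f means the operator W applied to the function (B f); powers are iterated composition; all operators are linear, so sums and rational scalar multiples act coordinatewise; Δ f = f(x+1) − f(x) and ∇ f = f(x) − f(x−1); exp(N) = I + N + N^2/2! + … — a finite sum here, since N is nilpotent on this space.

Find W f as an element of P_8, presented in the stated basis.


the result is g(x) = -4x^8 - 32x^7 - 452x^6 - 2488x^5 - 15080x^4 - 50601x^3 - 143719x^2 - 222367x - 181002

order-1 term: -32x^7 - 336x^6 - 248x^5 - 1020x^4 - 304x^3 - 495x^2 + 7x - 20
order-2 term: -112x^6 - 2016x^5 - 8740x^4 - 10800x^3 - 18772x^2 - 7107x - 3065
order-3 term: -224x^5 - 5040x^4 - 32560x^3 - 71640x^2 - 66872x - 34265
order-4 term: -280x^4 - 6720x^3 - 47660x^2 - 114960x - 82424
order-5 term: -224x^3 - 5040x^2 - 31384x - 53100
order-6 term: -112x^2 - 2016x - 7788
order-7 term: -32x - 336
order-8 term: -4
the series for exp(Δ ∘ ∇ + Δ) f terminates at order 8
exp(Δ ∘ ∇ + Δ) f = -4x^8 - 32x^7 - 452x^6 - 2488x^5 - 15080x^4 - 50601x^3 - 143719x^2 - 222367x - 181002


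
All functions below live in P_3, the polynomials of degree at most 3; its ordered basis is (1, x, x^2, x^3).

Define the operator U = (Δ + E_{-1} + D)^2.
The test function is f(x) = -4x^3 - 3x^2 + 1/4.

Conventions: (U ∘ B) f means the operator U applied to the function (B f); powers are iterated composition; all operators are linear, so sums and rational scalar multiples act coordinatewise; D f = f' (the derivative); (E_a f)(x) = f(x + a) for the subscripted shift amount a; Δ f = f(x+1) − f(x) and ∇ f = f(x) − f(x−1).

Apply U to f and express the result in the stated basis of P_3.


Δ f = -12x^2 - 18x - 7
E_{-1} f = -4x^3 + 9x^2 - 6x + 5/4
D f = -12x^2 - 6x
(Δ + E_{-1} + D) f = -4x^3 - 15x^2 - 30x - 23/4
Δ (Δ + E_{-1} + D) f = -12x^2 - 42x - 49
E_{-1} (Δ + E_{-1} + D) f = -4x^3 - 3x^2 - 12x + 53/4
D (Δ + E_{-1} + D) f = -12x^2 - 30x - 30
(Δ + E_{-1} + D) (Δ + E_{-1} + D) f = -4x^3 - 27x^2 - 84x - 263/4

the result is g(x) = -4x^3 - 27x^2 - 84x - 263/4


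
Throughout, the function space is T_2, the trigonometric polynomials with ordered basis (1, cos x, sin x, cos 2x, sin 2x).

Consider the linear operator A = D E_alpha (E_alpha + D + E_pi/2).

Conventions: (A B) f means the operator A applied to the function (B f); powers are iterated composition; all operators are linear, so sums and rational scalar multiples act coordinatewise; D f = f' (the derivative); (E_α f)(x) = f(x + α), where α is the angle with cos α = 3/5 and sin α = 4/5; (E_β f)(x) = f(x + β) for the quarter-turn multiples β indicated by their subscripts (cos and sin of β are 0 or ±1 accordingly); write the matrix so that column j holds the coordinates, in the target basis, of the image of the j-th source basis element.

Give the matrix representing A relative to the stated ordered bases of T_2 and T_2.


the matrix is [[0, 0, 0, 0, 0]; [0, -54/25, -47/25, 0, 0]; [0, 47/25, -54/25, 0, 0]; [0, 0, 0, 2572/625, -3104/625]; [0, 0, 0, 3104/625, 2572/625]] (rows listed top to bottom)

image of 1: 0
image of cos x: -(54/25)cos x + (47/25)sin x
image of sin x: -(47/25)cos x - (54/25)sin x
image of cos 2x: (2572/625)cos 2x + (3104/625)sin 2x
image of sin 2x: -(3104/625)cos 2x + (2572/625)sin 2x
each image's coordinates form column j of the matrix


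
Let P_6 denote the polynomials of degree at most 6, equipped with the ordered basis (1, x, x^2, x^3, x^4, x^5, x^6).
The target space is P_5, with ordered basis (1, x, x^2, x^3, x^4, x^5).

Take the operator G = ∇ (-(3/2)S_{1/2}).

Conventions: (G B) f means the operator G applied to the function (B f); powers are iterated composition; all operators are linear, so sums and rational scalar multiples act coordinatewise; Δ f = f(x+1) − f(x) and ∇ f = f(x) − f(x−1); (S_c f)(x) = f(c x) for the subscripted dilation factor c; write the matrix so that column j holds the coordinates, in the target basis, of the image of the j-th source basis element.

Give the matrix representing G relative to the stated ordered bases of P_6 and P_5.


image of 1: 0
image of x: -3/4
image of x^2: -(3/4)x + 3/8
image of x^3: -(9/16)x^2 + (9/16)x - 3/16
image of x^4: -(3/8)x^3 + (9/16)x^2 - (3/8)x + 3/32
image of x^5: -(15/64)x^4 + (15/32)x^3 - (15/32)x^2 + (15/64)x - 3/64
image of x^6: -(9/64)x^5 + (45/128)x^4 - (15/32)x^3 + (45/128)x^2 - (9/64)x + 3/128
each image's coordinates form column j of the matrix

the matrix is [[0, -3/4, 3/8, -3/16, 3/32, -3/64, 3/128]; [0, 0, -3/4, 9/16, -3/8, 15/64, -9/64]; [0, 0, 0, -9/16, 9/16, -15/32, 45/128]; [0, 0, 0, 0, -3/8, 15/32, -15/32]; [0, 0, 0, 0, 0, -15/64, 45/128]; [0, 0, 0, 0, 0, 0, -9/64]] (rows listed top to bottom)


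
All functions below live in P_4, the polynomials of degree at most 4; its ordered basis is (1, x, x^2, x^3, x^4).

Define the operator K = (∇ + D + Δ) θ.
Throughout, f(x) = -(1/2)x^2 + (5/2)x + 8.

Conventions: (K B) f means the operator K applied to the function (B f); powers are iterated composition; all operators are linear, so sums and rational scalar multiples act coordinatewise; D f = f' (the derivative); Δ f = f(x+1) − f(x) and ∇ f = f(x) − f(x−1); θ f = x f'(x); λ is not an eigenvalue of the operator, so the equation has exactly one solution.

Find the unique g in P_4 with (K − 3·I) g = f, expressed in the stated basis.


g(x) = (1/6)x^2 - (1/6)x - 17/6

write g with unknown coordinates in the stated basis and equate coefficients in (K − 3·I) g = f
solving from the highest basis element down gives g = (1/6)x^2 - (1/6)x - 17/6
check: K g = 2x - 1/2
so K g − 3·g = -(1/2)x^2 + (5/2)x + 8 = f ✓


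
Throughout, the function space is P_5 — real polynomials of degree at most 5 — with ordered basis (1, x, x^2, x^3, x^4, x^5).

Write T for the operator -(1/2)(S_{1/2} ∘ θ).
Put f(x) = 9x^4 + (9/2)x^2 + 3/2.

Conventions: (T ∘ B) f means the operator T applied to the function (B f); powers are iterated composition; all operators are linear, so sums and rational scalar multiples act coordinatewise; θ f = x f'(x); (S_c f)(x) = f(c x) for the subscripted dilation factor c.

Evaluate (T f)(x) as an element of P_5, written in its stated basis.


θ f = 36x^4 + 9x^2
S_{1/2} θ f = (9/4)x^4 + (9/4)x^2
(-(1/2)(S_{1/2} ∘ θ)) f = -(9/8)x^4 - (9/8)x^2

the image equals g(x) = -(9/8)x^4 - (9/8)x^2


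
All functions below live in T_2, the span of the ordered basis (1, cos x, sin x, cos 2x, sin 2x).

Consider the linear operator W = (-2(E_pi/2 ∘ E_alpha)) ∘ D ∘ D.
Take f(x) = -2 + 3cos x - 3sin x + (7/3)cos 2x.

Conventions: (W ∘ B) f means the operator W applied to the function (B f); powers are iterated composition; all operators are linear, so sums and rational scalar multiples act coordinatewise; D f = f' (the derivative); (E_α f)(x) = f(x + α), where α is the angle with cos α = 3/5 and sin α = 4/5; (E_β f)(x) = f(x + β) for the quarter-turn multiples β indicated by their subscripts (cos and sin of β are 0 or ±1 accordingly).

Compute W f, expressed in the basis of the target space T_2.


the result is g(x) = -(42/5)cos x + (6/5)sin x + (392/75)cos 2x + (448/25)sin 2x

D f = -3cos x - 3sin x - (14/3)sin 2x
D D f = -3cos x + 3sin x - (28/3)cos 2x
E_alpha (D ∘ D) f = (3/5)cos x + (21/5)sin x + (196/75)cos 2x + (224/25)sin 2x
E_pi/2 E_alpha (D ∘ D) f = (21/5)cos x - (3/5)sin x - (196/75)cos 2x - (224/25)sin 2x
(-2(E_pi/2 ∘ E_alpha)) (D ∘ D) f = -(42/5)cos x + (6/5)sin x + (392/75)cos 2x + (448/25)sin 2x


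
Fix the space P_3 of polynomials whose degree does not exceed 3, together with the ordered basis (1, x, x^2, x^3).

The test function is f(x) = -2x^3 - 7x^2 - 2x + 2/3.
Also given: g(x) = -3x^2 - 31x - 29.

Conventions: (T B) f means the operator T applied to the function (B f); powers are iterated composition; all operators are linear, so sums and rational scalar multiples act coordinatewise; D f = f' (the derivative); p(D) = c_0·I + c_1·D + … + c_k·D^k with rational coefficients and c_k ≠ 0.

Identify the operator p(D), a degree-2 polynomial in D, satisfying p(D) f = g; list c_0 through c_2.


D^0 f = -2x^3 - 7x^2 - 2x + 2/3
D^1 f = -6x^2 - 14x - 2
D^2 f = -12x - 14
matching coefficients of g against c_0 f + c_1 Df + … from the top degree down determines the c_i
solution: c_0 = 0, c_1 = 1/2, c_2 = 2

c_0 = 0, c_1 = 1/2, c_2 = 2


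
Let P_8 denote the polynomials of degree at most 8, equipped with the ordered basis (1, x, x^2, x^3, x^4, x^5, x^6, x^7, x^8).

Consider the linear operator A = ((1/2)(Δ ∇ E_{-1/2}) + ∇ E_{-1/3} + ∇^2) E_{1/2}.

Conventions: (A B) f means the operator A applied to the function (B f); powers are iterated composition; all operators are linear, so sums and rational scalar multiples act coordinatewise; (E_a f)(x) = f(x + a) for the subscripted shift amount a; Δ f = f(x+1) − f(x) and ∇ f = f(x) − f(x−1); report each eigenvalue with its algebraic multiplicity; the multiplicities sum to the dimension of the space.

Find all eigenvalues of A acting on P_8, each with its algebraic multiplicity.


image of 1: 0
image of x: 1
image of x^2: 2x + 7/3
image of x^3: 3x^2 + 7x - 29/12
image of x^4: 4x^3 + 14x^2 - (29/3)x + 149/27
image of x^5: 5x^4 + (70/3)x^3 - (145/6)x^2 + (745/27)x - 9199/1296
image of x^6: 6x^5 + 35x^4 - (145/3)x^3 + (745/9)x^2 - (9199/216)x + 3901/324
image of x^7: 7x^6 + 49x^5 - (1015/12)x^4 + (5215/27)x^3 - (64393/432)x^2 + (27307/324)x - 783047/46656
image of x^8: 8x^7 + (196/3)x^6 - (406/3)x^5 + (10430/27)x^4 - (64393/162)x^3 + (27307/81)x^2 - (783047/5832)x + 230881/8748
the matrix is upper triangular; its diagonal is (0, 0, 0, 0, 0, 0, 0, 0, 0)
for a triangular matrix the eigenvalues are the diagonal entries, with algebraic multiplicity their repetition count

λ = 0 (multiplicity 9)


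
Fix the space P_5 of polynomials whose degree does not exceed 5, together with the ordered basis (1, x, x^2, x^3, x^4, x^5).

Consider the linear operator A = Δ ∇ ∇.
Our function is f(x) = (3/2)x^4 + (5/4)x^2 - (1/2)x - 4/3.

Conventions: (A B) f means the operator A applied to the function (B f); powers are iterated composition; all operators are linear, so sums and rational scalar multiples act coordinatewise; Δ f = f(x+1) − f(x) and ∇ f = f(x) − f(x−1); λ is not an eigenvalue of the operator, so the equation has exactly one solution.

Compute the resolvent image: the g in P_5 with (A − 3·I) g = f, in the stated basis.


g(x) = -(1/2)x^4 - (5/12)x^2 - (23/6)x + 22/9

write g with unknown coordinates in the stated basis and equate coefficients in (A − 3·I) g = f
solving from the highest basis element down gives g = -(1/2)x^4 - (5/12)x^2 - (23/6)x + 22/9
check: A g = -12x + 6
so A g − 3·g = (3/2)x^4 + (5/4)x^2 - (1/2)x - 4/3 = f ✓


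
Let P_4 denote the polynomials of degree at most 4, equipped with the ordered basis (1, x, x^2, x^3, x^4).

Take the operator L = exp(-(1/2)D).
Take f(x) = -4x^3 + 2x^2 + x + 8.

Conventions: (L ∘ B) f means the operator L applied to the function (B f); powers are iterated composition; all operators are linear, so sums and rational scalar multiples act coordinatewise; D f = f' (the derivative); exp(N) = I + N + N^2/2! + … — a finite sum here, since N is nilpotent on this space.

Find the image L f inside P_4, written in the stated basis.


order-1 term: 6x^2 - 2x - 1/2
order-2 term: -3x + 1/2
order-3 term: 1/2
the series for exp(-(1/2)D) f terminates at order 3
exp(-(1/2)D) f = -4x^3 + 8x^2 - 4x + 17/2

the result is g(x) = -4x^3 + 8x^2 - 4x + 17/2


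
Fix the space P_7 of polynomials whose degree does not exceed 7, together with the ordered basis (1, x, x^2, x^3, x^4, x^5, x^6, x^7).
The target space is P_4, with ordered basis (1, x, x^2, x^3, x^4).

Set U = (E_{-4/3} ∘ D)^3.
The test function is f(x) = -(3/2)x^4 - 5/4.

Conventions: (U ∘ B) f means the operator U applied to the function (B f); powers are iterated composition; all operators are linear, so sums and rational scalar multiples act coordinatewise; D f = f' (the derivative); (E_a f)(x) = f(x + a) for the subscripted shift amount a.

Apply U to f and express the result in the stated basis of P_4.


the image equals g(x) = -36x + 144

D f = -6x^3
E_{-4/3} D f = -6x^3 + 24x^2 - 32x + 128/9
D (E_{-4/3} ∘ D) f = -18x^2 + 48x - 32
E_{-4/3} D (E_{-4/3} ∘ D) f = -18x^2 + 96x - 128
D (E_{-4/3} ∘ D) (E_{-4/3} ∘ D) f = -36x + 96
E_{-4/3} D (E_{-4/3} ∘ D) (E_{-4/3} ∘ D) f = -36x + 144


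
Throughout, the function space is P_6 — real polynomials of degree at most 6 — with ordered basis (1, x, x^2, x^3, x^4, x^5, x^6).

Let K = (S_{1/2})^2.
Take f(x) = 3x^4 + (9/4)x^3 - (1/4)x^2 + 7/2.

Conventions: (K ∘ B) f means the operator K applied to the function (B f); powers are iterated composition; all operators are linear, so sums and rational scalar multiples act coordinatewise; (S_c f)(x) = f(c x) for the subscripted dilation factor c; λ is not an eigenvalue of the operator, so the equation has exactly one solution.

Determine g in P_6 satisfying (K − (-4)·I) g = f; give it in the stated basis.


the result is g(x) = (768/1025)x^4 + (144/257)x^3 - (4/65)x^2 + 7/10

write g with unknown coordinates in the stated basis and equate coefficients in (K − (-4)·I) g = f
solving from the highest basis element down gives g = (768/1025)x^4 + (144/257)x^3 - (4/65)x^2 + 7/10
check: K g = (3/1025)x^4 + (9/1028)x^3 - (1/260)x^2 + 7/10
so K g − (-4)·g = 3x^4 + (9/4)x^3 - (1/4)x^2 + 7/2 = f ✓


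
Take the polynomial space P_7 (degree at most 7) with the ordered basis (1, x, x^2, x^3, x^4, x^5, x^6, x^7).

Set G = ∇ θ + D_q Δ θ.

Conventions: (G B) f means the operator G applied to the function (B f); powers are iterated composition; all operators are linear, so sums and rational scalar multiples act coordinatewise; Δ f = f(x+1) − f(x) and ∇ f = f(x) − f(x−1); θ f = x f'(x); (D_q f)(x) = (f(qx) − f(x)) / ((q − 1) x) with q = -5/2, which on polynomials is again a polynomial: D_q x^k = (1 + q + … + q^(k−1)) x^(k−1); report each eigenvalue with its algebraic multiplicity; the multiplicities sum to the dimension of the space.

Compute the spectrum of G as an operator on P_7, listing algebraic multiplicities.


λ = 0 (multiplicity 8)

image of 1: 0
image of x: 1
image of x^2: 4x + 2
image of x^3: 9x^2 - (45/2)x + 12
image of x^4: 16x^3 + 52x^2 - 20x + 12
image of x^5: 25x^4 - (2575/8)x^3 + (575/2)x^2 - 100x + 30
image of x^6: 36x^5 + (3699/4)x^4 - (3435/4)x^3 + 480x^2 - 99x + 30
image of x^7: 49x^6 - (113631/32)x^5 + (70217/16)x^4 - (23275/8)x^3 + (5243/4)x^2 - (539/2)x + 56
the matrix is upper triangular; its diagonal is (0, 0, 0, 0, 0, 0, 0, 0)
for a triangular matrix the eigenvalues are the diagonal entries, with algebraic multiplicity their repetition count


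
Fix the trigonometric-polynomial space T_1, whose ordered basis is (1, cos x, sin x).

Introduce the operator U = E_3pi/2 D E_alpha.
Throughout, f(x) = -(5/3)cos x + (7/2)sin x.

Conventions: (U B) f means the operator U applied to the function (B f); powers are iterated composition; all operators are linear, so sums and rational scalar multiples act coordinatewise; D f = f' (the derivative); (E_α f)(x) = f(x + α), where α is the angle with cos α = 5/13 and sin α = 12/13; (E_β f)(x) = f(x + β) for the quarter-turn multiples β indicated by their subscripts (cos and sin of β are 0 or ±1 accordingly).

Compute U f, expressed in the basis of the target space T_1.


E_alpha f = (101/39)cos x + (75/26)sin x
D E_alpha f = (75/26)cos x - (101/39)sin x
E_3pi/2 D E_alpha f = (101/39)cos x + (75/26)sin x

the result is g(x) = (101/39)cos x + (75/26)sin x


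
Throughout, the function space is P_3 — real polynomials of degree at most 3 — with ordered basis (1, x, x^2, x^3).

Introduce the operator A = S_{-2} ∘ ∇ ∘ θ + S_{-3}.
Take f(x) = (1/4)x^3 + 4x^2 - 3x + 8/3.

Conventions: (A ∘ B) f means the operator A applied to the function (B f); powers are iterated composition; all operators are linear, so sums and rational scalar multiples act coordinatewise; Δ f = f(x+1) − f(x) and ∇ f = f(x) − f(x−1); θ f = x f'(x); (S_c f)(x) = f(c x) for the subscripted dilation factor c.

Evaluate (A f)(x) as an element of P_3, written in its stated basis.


θ f = (3/4)x^3 + 8x^2 - 3x
∇ θ f = (9/4)x^2 + (55/4)x - 41/4
S_{-2} ∇ θ f = 9x^2 - (55/2)x - 41/4
S_{-3} f = -(27/4)x^3 + 36x^2 + 9x + 8/3
(S_{-2} ∘ ∇ ∘ θ + S_{-3}) f = -(27/4)x^3 + 45x^2 - (37/2)x - 91/12

the result is g(x) = -(27/4)x^3 + 45x^2 - (37/2)x - 91/12


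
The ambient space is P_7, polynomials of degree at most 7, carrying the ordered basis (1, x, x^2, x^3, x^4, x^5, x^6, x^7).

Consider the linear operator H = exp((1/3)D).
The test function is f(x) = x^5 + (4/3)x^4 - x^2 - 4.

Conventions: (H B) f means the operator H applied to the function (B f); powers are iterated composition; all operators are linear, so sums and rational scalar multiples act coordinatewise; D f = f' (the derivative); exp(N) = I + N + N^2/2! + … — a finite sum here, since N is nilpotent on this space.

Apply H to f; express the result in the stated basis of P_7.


g(x) = x^5 + 3x^4 + (26/9)x^3 + (7/27)x^2 - (11/27)x - 994/243

order-1 term: (5/3)x^4 + (16/9)x^3 - (2/3)x
order-2 term: (10/9)x^3 + (8/9)x^2 - 1/9
order-3 term: (10/27)x^2 + (16/81)x
order-4 term: (5/81)x + 4/243
order-5 term: 1/243
the series for exp((1/3)D) f terminates at order 5
exp((1/3)D) f = x^5 + 3x^4 + (26/9)x^3 + (7/27)x^2 - (11/27)x - 994/243


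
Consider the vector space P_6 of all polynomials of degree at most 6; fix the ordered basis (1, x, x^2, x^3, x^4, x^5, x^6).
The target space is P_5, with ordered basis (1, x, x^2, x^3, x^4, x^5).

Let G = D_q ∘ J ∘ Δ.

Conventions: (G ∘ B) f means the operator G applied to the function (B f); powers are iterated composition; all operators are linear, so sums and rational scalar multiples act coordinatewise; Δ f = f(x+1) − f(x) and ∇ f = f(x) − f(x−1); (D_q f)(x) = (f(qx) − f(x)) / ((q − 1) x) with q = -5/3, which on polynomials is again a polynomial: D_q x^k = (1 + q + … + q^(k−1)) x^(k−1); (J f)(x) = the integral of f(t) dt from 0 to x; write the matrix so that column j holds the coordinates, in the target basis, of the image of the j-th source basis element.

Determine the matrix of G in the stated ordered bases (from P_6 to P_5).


the matrix is [[0, 1, 1, 1, 1, 1, 1]; [0, 0, -2/3, -1, -4/3, -5/3, -2]; [0, 0, 0, 19/9, 38/9, 190/27, 95/9]; [0, 0, 0, 0, -68/27, -170/27, -340/27]; [0, 0, 0, 0, 0, 421/81, 421/27]; [0, 0, 0, 0, 0, 0, -1862/243]] (rows listed top to bottom)

image of 1: 0
image of x: 1
image of x^2: -(2/3)x + 1
image of x^3: (19/9)x^2 - x + 1
image of x^4: -(68/27)x^3 + (38/9)x^2 - (4/3)x + 1
image of x^5: (421/81)x^4 - (170/27)x^3 + (190/27)x^2 - (5/3)x + 1
image of x^6: -(1862/243)x^5 + (421/27)x^4 - (340/27)x^3 + (95/9)x^2 - 2x + 1
each image's coordinates form column j of the matrix


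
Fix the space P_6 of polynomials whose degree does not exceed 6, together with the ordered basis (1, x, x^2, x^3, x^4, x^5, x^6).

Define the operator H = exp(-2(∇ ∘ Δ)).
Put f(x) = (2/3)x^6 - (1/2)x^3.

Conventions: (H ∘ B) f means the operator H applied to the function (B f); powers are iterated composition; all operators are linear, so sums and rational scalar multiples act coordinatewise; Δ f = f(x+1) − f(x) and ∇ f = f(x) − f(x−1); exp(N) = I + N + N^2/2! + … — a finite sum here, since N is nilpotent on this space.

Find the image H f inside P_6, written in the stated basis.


order-1 term: -40x^4 - 40x^2 + 6x - 8/3
order-2 term: 480x^2 + 160
order-3 term: -640
the series for exp(-2(∇ ∘ Δ)) f terminates at order 3
exp(-2(∇ ∘ Δ)) f = (2/3)x^6 - 40x^4 - (1/2)x^3 + 440x^2 + 6x - 1448/3

the result is g(x) = (2/3)x^6 - 40x^4 - (1/2)x^3 + 440x^2 + 6x - 1448/3


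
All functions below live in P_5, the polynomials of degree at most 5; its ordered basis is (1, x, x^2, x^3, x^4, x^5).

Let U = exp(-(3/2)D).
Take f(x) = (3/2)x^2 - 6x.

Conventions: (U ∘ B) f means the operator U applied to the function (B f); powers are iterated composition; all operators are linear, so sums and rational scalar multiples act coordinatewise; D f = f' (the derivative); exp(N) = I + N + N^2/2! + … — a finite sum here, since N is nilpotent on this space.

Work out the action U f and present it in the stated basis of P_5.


order-1 term: -(9/2)x + 9
order-2 term: 27/8
the series for exp(-(3/2)D) f terminates at order 2
exp(-(3/2)D) f = (3/2)x^2 - (21/2)x + 99/8

the image equals g(x) = (3/2)x^2 - (21/2)x + 99/8


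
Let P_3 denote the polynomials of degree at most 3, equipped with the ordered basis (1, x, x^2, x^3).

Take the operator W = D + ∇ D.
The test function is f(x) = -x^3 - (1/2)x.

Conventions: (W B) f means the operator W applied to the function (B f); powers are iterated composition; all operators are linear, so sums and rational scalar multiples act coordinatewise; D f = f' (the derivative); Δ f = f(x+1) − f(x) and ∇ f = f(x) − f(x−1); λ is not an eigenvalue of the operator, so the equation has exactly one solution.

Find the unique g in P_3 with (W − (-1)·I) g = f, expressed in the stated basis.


write g with unknown coordinates in the stated basis and equate coefficients in (W − (-1)·I) g = f
solving from the highest basis element down gives g = -x^3 + 3x^2 - (1/2)x - 17/2
check: W g = -3x^2 + 17/2
so W g − (-1)·g = -x^3 - (1/2)x = f ✓

the result is g(x) = -x^3 + 3x^2 - (1/2)x - 17/2


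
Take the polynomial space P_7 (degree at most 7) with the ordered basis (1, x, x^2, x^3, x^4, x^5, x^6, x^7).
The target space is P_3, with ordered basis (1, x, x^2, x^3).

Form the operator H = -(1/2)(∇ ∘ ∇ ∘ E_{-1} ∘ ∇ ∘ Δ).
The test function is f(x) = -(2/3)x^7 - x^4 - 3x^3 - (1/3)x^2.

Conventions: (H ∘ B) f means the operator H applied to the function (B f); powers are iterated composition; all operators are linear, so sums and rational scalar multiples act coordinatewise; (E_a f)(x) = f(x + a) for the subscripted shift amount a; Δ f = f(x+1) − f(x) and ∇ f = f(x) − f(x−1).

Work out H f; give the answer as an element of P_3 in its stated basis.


the image equals g(x) = 280x^3 - 1680x^2 + 3640x - 2788

Δ f = -(14/3)x^6 - 14x^5 - (70/3)x^4 - (82/3)x^3 - 29x^2 - (55/3)x - 5
∇ Δ f = -28x^5 - (140/3)x^3 - 12x^2 - (82/3)x - 8/3
E_{-1} ∇ Δ f = -28x^5 + 140x^4 - (980/3)x^3 + 408x^2 - (850/3)x + 262/3
∇ (E_{-1} ∘ ∇ ∘ Δ) f = -140x^4 + 840x^3 - 2100x^2 + 2496x - 1186
∇ ∇ (E_{-1} ∘ ∇ ∘ Δ) f = -560x^3 + 3360x^2 - 7280x + 5576
(-(1/2)(∇ ∘ ∇ ∘ E_{-1} ∘ ∇ ∘ Δ)) f = 280x^3 - 1680x^2 + 3640x - 2788


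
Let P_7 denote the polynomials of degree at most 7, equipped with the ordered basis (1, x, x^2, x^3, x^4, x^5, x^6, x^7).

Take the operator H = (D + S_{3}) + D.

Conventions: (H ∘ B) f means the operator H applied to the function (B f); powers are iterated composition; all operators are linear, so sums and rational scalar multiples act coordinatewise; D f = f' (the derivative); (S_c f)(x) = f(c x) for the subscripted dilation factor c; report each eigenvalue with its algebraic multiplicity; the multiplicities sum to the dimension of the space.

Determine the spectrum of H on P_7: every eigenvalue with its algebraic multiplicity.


λ = 1 (multiplicity 1), λ = 3 (multiplicity 1), λ = 9 (multiplicity 1), λ = 27 (multiplicity 1), λ = 81 (multiplicity 1), λ = 243 (multiplicity 1), λ = 729 (multiplicity 1), λ = 2187 (multiplicity 1)

image of 1: 1
image of x: 3x + 2
image of x^2: 9x^2 + 4x
image of x^3: 27x^3 + 6x^2
image of x^4: 81x^4 + 8x^3
image of x^5: 243x^5 + 10x^4
image of x^6: 729x^6 + 12x^5
image of x^7: 2187x^7 + 14x^6
the matrix is upper triangular; its diagonal is (1, 3, 9, 27, 81, 243, 729, 2187)
for a triangular matrix the eigenvalues are the diagonal entries, with algebraic multiplicity their repetition count


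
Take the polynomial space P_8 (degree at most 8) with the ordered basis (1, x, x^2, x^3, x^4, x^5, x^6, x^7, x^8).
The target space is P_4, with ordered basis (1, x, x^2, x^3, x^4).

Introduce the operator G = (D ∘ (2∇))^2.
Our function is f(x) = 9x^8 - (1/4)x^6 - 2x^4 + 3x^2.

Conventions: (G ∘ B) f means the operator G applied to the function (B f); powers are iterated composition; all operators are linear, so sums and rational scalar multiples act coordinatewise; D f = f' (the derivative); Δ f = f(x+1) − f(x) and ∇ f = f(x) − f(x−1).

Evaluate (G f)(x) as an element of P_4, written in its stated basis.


∇ f = 72x^7 - 252x^6 + (1005/2)x^5 - (2505/4)x^4 + 491x^3 - (945/4)x^2 + (137/2)x - 39/4
(2∇) f = 144x^7 - 504x^6 + 1005x^5 - (2505/2)x^4 + 982x^3 - (945/2)x^2 + 137x - 39/2
D (2∇) f = 1008x^6 - 3024x^5 + 5025x^4 - 5010x^3 + 2946x^2 - 945x + 137
∇ (D ∘ (2∇)) f = 6048x^5 - 30240x^4 + 70500x^3 - 90540x^2 + 62190x - 17958
(2∇) (D ∘ (2∇)) f = 12096x^5 - 60480x^4 + 141000x^3 - 181080x^2 + 124380x - 35916
D (2∇) (D ∘ (2∇)) f = 60480x^4 - 241920x^3 + 423000x^2 - 362160x + 124380

the image equals g(x) = 60480x^4 - 241920x^3 + 423000x^2 - 362160x + 124380


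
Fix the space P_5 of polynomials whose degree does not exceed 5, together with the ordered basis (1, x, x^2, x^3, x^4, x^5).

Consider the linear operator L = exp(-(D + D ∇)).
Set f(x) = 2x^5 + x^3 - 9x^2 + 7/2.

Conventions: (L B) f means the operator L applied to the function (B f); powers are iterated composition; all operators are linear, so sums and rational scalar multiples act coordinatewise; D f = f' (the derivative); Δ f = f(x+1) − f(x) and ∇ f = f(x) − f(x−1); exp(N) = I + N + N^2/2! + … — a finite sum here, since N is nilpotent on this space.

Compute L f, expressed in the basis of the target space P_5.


order-1 term: -10x^4 - 40x^3 + 57x^2 - 28x + 31
order-2 term: 20x^3 + 120x^2 + 3x - 83
order-3 term: -20x^2 - 120x - 61
order-4 term: 10x + 40
order-5 term: -2
the series for exp(-(D + D ∇)) f terminates at order 5
exp(-(D + D ∇)) f = 2x^5 - 10x^4 - 19x^3 + 148x^2 - 135x - 143/2

g(x) = 2x^5 - 10x^4 - 19x^3 + 148x^2 - 135x - 143/2


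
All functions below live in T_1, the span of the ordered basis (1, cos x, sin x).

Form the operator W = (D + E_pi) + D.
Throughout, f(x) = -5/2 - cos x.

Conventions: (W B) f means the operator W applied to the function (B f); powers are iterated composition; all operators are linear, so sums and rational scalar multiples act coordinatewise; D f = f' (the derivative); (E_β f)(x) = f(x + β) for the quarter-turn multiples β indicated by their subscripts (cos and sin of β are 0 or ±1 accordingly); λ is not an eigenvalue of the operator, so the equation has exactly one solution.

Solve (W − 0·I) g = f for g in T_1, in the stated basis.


the result is g(x) = -5/2 + (1/5)cos x - (2/5)sin x

write g with unknown coordinates in the stated basis and equate coefficients in (W − 0·I) g = f
solving from the highest basis element down gives g = -5/2 + (1/5)cos x - (2/5)sin x
check: W g = -5/2 - cos x
so W g − 0·g = -5/2 - cos x = f ✓


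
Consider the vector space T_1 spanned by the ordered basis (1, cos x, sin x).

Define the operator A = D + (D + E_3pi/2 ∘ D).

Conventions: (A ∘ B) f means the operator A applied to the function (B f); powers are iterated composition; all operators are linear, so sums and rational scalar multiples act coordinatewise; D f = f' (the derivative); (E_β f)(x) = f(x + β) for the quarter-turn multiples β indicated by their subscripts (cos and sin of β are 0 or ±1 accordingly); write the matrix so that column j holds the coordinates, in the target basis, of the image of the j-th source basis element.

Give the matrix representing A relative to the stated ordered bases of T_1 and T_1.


the matrix is [[0, 0, 0]; [0, 1, 2]; [0, -2, 1]] (rows listed top to bottom)

image of 1: 0
image of cos x: cos x - 2sin x
image of sin x: 2cos x + sin x
each image's coordinates form column j of the matrix


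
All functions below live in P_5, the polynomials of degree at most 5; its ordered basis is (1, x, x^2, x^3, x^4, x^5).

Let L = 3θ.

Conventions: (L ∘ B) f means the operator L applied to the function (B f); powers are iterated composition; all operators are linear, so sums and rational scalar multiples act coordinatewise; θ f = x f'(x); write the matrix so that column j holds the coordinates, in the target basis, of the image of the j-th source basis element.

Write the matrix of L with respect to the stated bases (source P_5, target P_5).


the matrix is [[0, 0, 0, 0, 0, 0]; [0, 3, 0, 0, 0, 0]; [0, 0, 6, 0, 0, 0]; [0, 0, 0, 9, 0, 0]; [0, 0, 0, 0, 12, 0]; [0, 0, 0, 0, 0, 15]] (rows listed top to bottom)

image of 1: 0
image of x: 3x
image of x^2: 6x^2
image of x^3: 9x^3
image of x^4: 12x^4
image of x^5: 15x^5
each image's coordinates form column j of the matrix


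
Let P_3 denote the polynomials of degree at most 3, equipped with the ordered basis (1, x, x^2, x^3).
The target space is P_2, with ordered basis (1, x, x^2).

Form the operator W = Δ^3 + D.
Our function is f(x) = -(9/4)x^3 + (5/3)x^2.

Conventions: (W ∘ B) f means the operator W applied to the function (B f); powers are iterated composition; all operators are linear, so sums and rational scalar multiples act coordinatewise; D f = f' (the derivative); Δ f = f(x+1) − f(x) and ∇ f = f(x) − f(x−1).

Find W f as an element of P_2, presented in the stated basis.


the image equals g(x) = -(27/4)x^2 + (10/3)x - 27/2

Δ f = -(27/4)x^2 - (41/12)x - 7/12
Δ Δ f = -(27/2)x - 61/6
Δ Δ Δ f = -27/2
D f = -(27/4)x^2 + (10/3)x
(Δ^3 + D) f = -(27/4)x^2 + (10/3)x - 27/2


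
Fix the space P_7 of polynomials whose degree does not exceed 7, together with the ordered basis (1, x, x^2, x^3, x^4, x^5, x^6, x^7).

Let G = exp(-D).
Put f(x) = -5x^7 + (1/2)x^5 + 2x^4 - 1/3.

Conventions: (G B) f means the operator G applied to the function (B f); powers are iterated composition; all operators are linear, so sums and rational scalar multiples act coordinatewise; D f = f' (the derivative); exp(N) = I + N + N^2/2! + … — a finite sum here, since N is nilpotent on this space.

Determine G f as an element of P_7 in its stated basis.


order-1 term: 35x^6 - (5/2)x^4 - 8x^3
order-2 term: -105x^5 + 5x^3 + 12x^2
order-3 term: 175x^4 - 5x^2 - 8x
order-4 term: -175x^3 + (5/2)x + 2
order-5 term: 105x^2 - 1/2
order-6 term: -35x
order-7 term: 5
the series for exp(-D) f terminates at order 7
exp(-D) f = -5x^7 + 35x^6 - (209/2)x^5 + (349/2)x^4 - 178x^3 + 112x^2 - (81/2)x + 37/6

the result is g(x) = -5x^7 + 35x^6 - (209/2)x^5 + (349/2)x^4 - 178x^3 + 112x^2 - (81/2)x + 37/6


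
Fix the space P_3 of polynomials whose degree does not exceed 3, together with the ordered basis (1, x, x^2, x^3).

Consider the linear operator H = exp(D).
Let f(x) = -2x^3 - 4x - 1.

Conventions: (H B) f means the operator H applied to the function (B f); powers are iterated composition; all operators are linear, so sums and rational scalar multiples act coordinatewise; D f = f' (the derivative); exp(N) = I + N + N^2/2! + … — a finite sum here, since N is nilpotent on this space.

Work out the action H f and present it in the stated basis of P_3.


g(x) = -2x^3 - 6x^2 - 10x - 7

order-1 term: -6x^2 - 4
order-2 term: -6x
order-3 term: -2
the series for exp(D) f terminates at order 3
exp(D) f = -2x^3 - 6x^2 - 10x - 7
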